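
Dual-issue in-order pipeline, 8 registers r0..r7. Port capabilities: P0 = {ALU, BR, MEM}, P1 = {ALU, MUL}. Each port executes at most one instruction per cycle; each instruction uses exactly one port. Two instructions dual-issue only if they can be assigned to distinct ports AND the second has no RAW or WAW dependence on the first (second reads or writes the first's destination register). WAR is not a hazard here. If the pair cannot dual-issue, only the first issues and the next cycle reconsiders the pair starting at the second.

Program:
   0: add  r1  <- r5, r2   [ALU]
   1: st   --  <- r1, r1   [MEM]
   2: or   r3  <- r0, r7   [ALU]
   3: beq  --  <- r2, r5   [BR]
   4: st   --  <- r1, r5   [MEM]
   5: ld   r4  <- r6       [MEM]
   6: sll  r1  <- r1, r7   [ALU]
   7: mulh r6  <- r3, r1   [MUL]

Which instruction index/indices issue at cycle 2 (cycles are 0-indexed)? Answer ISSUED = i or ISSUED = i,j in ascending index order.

#0 head=0: add.ALU i0 RAW r1
#1 head=1: st.MEM/or.ALU i1&i2 pair
#2 head=3: beq.BR i3 no-port BR/MEM
#3 head=4: st.MEM i4 no-port MEM/MEM
#4 head=5: ld.MEM/sll.ALU i5&i6 pair
#5 head=7: mulh.MUL i7 tail

ISSUED = 3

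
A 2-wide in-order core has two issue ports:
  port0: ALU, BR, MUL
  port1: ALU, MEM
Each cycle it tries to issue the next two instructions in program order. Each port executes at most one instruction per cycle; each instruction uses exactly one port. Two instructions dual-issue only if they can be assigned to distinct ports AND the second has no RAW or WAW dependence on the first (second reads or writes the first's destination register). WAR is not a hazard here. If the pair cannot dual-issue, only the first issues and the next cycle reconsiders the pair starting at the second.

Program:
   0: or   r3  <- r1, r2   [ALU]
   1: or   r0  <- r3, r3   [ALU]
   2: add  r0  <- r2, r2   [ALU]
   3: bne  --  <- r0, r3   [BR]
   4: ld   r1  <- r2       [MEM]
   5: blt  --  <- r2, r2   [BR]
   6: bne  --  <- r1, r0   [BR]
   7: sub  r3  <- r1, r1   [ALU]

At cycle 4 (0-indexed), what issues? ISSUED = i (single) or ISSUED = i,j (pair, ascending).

[0] i0  or  -- RAW r3
[1] i1  or  -- WAW r0
[2] i2  add  -- RAW r0
[3] i3&i4  bne;ld  -- pair
[4] i5  blt  -- no-port BR/BR
[5] i6&i7  bne;sub  -- pair

ISSUED = 5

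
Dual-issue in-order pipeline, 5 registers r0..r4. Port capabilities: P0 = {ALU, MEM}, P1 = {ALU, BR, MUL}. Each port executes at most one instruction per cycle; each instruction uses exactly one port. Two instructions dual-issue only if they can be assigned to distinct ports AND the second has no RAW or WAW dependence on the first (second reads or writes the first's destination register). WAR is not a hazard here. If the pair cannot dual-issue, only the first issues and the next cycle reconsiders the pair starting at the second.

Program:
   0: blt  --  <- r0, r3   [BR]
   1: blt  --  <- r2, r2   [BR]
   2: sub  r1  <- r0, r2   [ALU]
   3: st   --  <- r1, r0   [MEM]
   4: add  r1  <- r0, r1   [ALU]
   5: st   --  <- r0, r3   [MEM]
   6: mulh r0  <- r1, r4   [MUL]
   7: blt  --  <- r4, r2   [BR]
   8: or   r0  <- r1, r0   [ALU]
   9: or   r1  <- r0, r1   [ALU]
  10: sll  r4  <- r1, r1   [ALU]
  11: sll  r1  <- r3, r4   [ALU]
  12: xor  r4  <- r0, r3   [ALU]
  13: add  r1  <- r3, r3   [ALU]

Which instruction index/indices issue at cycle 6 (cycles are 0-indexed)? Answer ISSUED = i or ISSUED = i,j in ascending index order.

ISSUED = 10

  cy0 -> i0 (blt) no-port BR/BR
  cy1 -> i1/i2 (blt sub) pair
  cy2 -> i3/i4 (st add) pair
  cy3 -> i5/i6 (st mulh) pair
  cy4 -> i7/i8 (blt or) pair
  cy5 -> i9 (or) RAW r1
  cy6 -> i10 (sll) RAW r4
  cy7 -> i11/i12 (sll xor) pair
  cy8 -> i13 (add) tail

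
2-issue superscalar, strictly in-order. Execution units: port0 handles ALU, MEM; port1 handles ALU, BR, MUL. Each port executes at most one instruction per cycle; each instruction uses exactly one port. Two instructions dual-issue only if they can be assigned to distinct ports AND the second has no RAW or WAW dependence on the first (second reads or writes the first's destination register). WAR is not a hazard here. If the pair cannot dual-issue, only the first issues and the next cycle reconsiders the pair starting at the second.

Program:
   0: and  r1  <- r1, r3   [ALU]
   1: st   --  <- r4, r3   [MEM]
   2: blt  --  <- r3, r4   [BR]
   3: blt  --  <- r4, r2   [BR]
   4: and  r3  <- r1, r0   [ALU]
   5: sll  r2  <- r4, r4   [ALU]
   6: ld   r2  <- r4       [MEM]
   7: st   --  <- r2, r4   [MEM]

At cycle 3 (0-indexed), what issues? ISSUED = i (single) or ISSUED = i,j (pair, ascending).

ISSUED = 5

c0: i0,i1 and.ALU+st.MEM  2-wide
c1: i2 blt.BR  no-port BR/BR
c2: i3,i4 blt.BR+and.ALU  2-wide
c3: i5 sll.ALU  WAW r2
c4: i6 ld.MEM  no-port MEM/MEM
c5: i7 st.MEM  tail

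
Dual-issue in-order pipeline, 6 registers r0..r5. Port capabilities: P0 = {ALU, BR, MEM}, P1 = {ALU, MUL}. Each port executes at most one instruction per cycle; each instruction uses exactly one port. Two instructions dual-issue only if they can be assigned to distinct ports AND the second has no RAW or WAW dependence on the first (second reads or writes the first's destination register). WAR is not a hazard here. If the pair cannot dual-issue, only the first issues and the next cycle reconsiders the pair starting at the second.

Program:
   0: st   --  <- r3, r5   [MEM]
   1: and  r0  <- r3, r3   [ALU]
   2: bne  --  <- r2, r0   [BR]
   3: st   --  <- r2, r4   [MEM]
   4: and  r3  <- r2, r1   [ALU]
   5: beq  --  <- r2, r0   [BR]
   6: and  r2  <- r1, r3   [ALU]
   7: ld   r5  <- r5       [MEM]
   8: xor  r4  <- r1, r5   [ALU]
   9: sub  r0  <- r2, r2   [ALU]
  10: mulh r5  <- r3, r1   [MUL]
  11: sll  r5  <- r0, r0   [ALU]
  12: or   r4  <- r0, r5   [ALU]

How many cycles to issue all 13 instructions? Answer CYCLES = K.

t=0 i0+i1:st;and ; dual
t=1 i2:bne ; no-port BR/MEM
t=2 i3+i4:st;and ; dual
t=3 i5+i6:beq;and ; dual
t=4 i7:ld ; RAW r5
t=5 i8+i9:xor;sub ; dual
t=6 i10:mulh ; WAW r5
t=7 i11:sll ; RAW r5
t=8 i12:or ; tail

CYCLES = 9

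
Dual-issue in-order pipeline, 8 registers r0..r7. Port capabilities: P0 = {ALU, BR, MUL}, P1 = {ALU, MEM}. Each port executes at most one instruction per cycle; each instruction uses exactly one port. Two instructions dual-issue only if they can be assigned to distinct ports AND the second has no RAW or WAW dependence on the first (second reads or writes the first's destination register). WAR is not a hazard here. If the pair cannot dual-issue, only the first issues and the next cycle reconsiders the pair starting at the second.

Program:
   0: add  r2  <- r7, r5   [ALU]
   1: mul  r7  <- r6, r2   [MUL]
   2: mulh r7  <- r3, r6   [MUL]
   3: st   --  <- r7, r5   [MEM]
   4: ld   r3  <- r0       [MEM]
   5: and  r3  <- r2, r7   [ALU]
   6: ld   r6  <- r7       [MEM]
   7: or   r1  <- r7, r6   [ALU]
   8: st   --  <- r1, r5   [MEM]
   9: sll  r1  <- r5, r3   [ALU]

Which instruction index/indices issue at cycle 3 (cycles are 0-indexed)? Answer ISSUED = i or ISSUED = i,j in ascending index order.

0. add.ALU @i0  | RAW r2
1. mul.MUL @i1  | no-port MUL/MUL
2. mulh.MUL @i2  | RAW r7
3. st.MEM @i3  | no-port MEM/MEM
4. ld.MEM @i4  | WAW r3
5. and.ALU ld.MEM @i5&i6  | 2-wide
6. or.ALU @i7  | RAW r1
7. st.MEM sll.ALU @i8&i9  | 2-wide

ISSUED = 3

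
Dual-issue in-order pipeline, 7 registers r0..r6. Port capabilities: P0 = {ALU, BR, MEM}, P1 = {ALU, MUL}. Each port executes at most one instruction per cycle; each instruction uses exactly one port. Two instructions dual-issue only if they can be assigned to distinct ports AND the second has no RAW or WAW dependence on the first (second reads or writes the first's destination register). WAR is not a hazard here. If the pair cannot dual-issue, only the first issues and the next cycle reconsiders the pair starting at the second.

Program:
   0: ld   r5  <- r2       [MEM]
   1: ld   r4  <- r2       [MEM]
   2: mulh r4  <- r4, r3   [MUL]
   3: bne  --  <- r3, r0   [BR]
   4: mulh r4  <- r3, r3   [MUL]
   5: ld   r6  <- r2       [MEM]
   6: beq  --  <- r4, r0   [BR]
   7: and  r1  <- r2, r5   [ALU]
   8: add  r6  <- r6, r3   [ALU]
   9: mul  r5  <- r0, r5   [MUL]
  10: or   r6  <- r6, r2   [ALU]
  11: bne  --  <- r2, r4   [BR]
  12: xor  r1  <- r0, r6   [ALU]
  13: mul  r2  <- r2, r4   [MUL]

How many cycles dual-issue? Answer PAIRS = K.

PAIRS = 6

  cy0 -> i0 (ld.MEM) no-port MEM/MEM
  cy1 -> i1 (ld.MEM) RAW+WAW r4
  cy2 -> i2,i3 (mulh.MUL bne.BR) dual
  cy3 -> i4,i5 (mulh.MUL ld.MEM) dual
  cy4 -> i6,i7 (beq.BR and.ALU) dual
  cy5 -> i8,i9 (add.ALU mul.MUL) dual
  cy6 -> i10,i11 (or.ALU bne.BR) dual
  cy7 -> i12,i13 (xor.ALU mul.MUL) dual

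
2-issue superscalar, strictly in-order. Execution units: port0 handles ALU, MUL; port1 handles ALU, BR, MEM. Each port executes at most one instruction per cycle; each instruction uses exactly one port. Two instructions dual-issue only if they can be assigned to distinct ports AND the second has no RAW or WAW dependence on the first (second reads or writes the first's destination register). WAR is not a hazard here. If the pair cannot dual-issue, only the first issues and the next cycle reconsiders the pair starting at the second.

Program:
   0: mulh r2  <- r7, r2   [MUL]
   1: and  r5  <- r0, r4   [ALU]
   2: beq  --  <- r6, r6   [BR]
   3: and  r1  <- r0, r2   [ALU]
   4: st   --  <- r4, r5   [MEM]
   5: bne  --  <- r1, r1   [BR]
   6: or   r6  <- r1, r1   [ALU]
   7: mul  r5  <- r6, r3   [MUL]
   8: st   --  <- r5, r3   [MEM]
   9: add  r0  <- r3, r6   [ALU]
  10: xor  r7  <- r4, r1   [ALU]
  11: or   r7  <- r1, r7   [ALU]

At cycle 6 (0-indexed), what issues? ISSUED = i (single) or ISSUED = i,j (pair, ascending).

ISSUED = 10

#0 head=0: mulh/and i0/i1 dual
#1 head=2: beq/and i2/i3 dual
#2 head=4: st i4 no-port MEM/BR
#3 head=5: bne/or i5/i6 dual
#4 head=7: mul i7 RAW r5
#5 head=8: st/add i8/i9 dual
#6 head=10: xor i10 RAW+WAW r7
#7 head=11: or i11 tail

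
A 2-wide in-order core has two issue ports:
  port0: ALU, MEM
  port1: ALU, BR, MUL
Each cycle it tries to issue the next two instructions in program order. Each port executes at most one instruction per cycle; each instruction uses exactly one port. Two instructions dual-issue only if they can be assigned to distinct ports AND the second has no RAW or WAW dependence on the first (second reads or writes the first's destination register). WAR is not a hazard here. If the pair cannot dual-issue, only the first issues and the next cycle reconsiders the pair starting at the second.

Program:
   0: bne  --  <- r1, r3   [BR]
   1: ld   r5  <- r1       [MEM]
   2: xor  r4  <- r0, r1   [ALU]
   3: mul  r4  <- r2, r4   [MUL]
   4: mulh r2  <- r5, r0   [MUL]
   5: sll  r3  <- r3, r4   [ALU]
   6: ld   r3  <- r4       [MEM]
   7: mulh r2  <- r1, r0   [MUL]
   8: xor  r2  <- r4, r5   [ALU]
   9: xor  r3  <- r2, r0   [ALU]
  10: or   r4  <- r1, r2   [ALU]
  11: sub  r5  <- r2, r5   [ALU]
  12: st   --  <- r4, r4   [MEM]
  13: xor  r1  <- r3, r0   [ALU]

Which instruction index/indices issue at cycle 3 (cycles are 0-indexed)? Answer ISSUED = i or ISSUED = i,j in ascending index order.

[0] i0/i1  bne;ld  -- dual
[1] i2  xor  -- RAW+WAW r4
[2] i3  mul  -- no-port MUL/MUL
[3] i4/i5  mulh;sll  -- dual
[4] i6/i7  ld;mulh  -- dual
[5] i8  xor  -- RAW r2
[6] i9/i10  xor;or  -- dual
[7] i11/i12  sub;st  -- dual
[8] i13  xor  -- tail

ISSUED = 4,5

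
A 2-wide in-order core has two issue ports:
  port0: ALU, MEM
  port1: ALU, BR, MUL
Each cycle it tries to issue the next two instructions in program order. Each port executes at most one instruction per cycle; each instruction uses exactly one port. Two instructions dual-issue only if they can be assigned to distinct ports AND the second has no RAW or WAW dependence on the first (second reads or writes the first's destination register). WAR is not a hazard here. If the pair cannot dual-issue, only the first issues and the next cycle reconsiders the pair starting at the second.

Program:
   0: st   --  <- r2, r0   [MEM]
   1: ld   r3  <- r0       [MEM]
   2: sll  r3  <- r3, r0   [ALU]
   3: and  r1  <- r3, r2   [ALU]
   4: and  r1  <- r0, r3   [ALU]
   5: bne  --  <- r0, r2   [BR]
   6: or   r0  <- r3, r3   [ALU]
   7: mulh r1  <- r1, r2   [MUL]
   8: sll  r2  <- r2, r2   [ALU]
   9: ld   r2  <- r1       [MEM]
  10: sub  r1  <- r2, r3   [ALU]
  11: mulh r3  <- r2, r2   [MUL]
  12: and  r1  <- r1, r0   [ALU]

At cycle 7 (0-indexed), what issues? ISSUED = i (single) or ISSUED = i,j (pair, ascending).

[0] i0  st  -- no-port MEM/MEM
[1] i1  ld  -- RAW+WAW r3
[2] i2  sll  -- RAW r3
[3] i3  and  -- WAW r1
[4] i4,i5  and+bne  -- dual
[5] i6,i7  or+mulh  -- dual
[6] i8  sll  -- WAW r2
[7] i9  ld  -- RAW r2
[8] i10,i11  sub+mulh  -- dual
[9] i12  and  -- tail

ISSUED = 9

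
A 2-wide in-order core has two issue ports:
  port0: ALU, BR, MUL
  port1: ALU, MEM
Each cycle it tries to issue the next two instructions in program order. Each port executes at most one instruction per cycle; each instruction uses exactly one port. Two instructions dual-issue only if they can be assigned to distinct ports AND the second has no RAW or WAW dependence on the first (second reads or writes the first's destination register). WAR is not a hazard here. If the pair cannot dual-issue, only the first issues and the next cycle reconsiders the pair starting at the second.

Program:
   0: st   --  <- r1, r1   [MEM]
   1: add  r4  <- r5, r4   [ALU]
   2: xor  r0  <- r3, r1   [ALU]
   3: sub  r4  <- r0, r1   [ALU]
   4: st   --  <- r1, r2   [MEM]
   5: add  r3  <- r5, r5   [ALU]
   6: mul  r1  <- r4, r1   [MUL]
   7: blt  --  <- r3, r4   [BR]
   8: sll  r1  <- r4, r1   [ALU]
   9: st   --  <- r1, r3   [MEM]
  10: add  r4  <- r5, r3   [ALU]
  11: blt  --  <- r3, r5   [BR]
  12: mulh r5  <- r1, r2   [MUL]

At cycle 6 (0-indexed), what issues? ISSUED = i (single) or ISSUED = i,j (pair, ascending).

#0 head=0: st.MEM+add.ALU i0+i1 dual
#1 head=2: xor.ALU i2 RAW r0
#2 head=3: sub.ALU+st.MEM i3+i4 dual
#3 head=5: add.ALU+mul.MUL i5+i6 dual
#4 head=7: blt.BR+sll.ALU i7+i8 dual
#5 head=9: st.MEM+add.ALU i9+i10 dual
#6 head=11: blt.BR i11 no-port BR/MUL
#7 head=12: mulh.MUL i12 tail

ISSUED = 11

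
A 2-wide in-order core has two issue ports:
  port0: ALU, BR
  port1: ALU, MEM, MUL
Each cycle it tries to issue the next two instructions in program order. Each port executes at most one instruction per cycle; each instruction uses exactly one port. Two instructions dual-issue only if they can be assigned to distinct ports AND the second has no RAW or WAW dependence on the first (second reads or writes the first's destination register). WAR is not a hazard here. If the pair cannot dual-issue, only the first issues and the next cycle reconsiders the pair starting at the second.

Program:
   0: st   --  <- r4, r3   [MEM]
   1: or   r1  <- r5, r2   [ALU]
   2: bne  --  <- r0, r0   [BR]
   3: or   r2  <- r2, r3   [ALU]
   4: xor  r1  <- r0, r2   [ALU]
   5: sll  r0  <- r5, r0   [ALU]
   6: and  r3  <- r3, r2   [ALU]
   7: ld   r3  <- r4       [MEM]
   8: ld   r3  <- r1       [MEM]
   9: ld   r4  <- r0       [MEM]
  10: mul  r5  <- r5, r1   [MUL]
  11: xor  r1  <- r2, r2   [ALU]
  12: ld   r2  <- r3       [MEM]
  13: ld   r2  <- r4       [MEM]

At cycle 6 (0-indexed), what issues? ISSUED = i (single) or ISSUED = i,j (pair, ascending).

ISSUED = 9

c0: i0&i1 st;or  2-wide
c1: i2&i3 bne;or  2-wide
c2: i4&i5 xor;sll  2-wide
c3: i6 and  WAW r3
c4: i7 ld  no-port MEM/MEM
c5: i8 ld  no-port MEM/MEM
c6: i9 ld  no-port MEM/MUL
c7: i10&i11 mul;xor  2-wide
c8: i12 ld  no-port MEM/MEM
c9: i13 ld  tail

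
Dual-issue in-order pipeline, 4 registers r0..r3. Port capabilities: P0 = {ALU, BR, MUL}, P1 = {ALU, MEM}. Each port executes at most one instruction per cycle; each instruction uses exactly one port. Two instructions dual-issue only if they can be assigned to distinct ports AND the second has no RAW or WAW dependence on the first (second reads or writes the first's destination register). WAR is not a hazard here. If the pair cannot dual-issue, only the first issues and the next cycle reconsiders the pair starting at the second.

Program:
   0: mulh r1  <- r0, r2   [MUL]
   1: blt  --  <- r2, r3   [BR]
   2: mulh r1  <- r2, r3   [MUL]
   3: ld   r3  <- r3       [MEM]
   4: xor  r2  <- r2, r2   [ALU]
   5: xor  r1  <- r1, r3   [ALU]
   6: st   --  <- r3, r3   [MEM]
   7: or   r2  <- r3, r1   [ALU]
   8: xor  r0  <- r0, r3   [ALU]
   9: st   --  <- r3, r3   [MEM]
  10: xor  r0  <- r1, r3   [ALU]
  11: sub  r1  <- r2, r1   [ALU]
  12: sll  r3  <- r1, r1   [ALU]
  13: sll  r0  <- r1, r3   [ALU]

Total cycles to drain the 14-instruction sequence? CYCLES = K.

CYCLES = 9

[0] i0  mulh  -- no-port MUL/BR
[1] i1  blt  -- no-port BR/MUL
[2] i2&i3  mulh ld  -- 2-wide
[3] i4&i5  xor xor  -- 2-wide
[4] i6&i7  st or  -- 2-wide
[5] i8&i9  xor st  -- 2-wide
[6] i10&i11  xor sub  -- 2-wide
[7] i12  sll  -- RAW r3
[8] i13  sll  -- tail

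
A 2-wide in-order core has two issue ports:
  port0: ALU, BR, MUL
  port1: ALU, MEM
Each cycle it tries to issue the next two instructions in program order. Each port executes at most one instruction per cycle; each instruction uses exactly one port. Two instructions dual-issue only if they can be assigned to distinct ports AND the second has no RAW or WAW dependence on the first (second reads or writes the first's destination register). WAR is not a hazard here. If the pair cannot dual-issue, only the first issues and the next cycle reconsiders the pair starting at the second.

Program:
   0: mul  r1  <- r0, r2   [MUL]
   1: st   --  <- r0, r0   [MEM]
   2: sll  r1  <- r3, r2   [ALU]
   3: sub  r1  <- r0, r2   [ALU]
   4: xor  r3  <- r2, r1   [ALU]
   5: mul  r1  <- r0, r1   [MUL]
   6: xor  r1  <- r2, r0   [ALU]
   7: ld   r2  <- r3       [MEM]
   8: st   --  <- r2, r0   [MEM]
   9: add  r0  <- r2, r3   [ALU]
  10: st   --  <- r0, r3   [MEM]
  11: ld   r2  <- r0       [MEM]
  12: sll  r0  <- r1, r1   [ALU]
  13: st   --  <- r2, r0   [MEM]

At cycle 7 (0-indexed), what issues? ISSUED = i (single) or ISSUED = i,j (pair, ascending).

[0] i0/i1  mul+st  -- 2-wide
[1] i2  sll  -- WAW r1
[2] i3  sub  -- RAW r1
[3] i4/i5  xor+mul  -- 2-wide
[4] i6/i7  xor+ld  -- 2-wide
[5] i8/i9  st+add  -- 2-wide
[6] i10  st  -- no-port MEM/MEM
[7] i11/i12  ld+sll  -- 2-wide
[8] i13  st  -- tail

ISSUED = 11,12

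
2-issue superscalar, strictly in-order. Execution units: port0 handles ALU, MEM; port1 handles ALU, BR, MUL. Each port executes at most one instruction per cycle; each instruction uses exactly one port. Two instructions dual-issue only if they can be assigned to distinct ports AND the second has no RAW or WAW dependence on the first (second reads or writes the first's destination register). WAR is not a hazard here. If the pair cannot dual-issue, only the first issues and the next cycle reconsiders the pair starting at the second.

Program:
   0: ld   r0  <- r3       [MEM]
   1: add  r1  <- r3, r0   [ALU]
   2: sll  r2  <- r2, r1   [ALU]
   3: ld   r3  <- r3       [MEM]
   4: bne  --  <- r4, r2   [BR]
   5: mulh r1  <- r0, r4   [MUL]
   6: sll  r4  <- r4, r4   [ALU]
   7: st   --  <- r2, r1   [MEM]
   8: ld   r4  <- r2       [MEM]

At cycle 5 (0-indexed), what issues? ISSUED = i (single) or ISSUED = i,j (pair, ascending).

ISSUED = 7

  cy0 -> i0 (ld.MEM) RAW r0
  cy1 -> i1 (add.ALU) RAW r1
  cy2 -> i2,i3 (sll.ALU;ld.MEM) pair
  cy3 -> i4 (bne.BR) no-port BR/MUL
  cy4 -> i5,i6 (mulh.MUL;sll.ALU) pair
  cy5 -> i7 (st.MEM) no-port MEM/MEM
  cy6 -> i8 (ld.MEM) tail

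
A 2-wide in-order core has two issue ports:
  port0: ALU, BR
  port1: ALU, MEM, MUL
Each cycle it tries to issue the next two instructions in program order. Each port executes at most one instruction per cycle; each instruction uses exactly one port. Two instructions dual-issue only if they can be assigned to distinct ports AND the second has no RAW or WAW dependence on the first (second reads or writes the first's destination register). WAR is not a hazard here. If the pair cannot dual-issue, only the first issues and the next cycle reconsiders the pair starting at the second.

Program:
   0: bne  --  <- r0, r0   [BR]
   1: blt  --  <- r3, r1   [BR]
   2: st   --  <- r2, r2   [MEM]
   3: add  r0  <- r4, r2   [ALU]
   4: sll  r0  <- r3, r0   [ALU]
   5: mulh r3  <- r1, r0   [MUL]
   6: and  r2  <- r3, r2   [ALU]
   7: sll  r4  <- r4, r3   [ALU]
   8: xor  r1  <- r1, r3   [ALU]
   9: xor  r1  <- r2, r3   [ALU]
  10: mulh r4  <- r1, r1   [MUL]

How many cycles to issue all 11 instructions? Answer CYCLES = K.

CYCLES = 9

c0: i0 bne  no-port BR/BR
c1: i1+i2 blt st  pair
c2: i3 add  RAW+WAW r0
c3: i4 sll  RAW r0
c4: i5 mulh  RAW r3
c5: i6+i7 and sll  pair
c6: i8 xor  WAW r1
c7: i9 xor  RAW r1
c8: i10 mulh  tail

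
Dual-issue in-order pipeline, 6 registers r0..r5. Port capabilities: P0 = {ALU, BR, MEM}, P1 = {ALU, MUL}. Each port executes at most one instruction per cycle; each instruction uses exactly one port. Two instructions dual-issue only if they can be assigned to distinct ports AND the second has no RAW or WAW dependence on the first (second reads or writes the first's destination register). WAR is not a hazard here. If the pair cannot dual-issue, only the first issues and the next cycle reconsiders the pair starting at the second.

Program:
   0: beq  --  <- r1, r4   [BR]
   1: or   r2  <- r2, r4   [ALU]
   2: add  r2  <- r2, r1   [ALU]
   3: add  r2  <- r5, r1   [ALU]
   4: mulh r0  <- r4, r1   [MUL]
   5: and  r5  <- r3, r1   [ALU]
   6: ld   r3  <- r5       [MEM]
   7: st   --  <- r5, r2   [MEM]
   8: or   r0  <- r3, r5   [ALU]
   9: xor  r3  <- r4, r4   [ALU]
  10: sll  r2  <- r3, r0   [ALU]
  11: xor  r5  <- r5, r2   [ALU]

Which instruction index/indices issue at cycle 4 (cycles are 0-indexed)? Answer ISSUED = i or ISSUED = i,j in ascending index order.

ISSUED = 6

t=0 i0,i1:beq.BR or.ALU ; pair
t=1 i2:add.ALU ; WAW r2
t=2 i3,i4:add.ALU mulh.MUL ; pair
t=3 i5:and.ALU ; RAW r5
t=4 i6:ld.MEM ; no-port MEM/MEM
t=5 i7,i8:st.MEM or.ALU ; pair
t=6 i9:xor.ALU ; RAW r3
t=7 i10:sll.ALU ; RAW r2
t=8 i11:xor.ALU ; tail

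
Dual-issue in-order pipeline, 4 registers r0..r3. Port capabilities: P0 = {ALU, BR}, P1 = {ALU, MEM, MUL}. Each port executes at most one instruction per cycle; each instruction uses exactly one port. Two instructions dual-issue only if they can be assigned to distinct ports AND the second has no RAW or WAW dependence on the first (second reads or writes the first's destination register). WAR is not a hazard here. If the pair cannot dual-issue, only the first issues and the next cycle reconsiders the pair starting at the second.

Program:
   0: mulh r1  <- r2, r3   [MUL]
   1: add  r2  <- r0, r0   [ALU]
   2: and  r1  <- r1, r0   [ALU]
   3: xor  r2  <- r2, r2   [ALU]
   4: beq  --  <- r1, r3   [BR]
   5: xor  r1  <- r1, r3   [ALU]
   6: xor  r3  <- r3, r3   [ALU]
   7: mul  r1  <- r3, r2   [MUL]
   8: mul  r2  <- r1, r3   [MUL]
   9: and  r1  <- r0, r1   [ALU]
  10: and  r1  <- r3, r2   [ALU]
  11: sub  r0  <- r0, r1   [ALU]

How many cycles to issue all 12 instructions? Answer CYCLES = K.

CYCLES = 8

t=0 i0,i1:mulh.MUL;add.ALU ; pair
t=1 i2,i3:and.ALU;xor.ALU ; pair
t=2 i4,i5:beq.BR;xor.ALU ; pair
t=3 i6:xor.ALU ; RAW r3
t=4 i7:mul.MUL ; no-port MUL/MUL
t=5 i8,i9:mul.MUL;and.ALU ; pair
t=6 i10:and.ALU ; RAW r1
t=7 i11:sub.ALU ; tail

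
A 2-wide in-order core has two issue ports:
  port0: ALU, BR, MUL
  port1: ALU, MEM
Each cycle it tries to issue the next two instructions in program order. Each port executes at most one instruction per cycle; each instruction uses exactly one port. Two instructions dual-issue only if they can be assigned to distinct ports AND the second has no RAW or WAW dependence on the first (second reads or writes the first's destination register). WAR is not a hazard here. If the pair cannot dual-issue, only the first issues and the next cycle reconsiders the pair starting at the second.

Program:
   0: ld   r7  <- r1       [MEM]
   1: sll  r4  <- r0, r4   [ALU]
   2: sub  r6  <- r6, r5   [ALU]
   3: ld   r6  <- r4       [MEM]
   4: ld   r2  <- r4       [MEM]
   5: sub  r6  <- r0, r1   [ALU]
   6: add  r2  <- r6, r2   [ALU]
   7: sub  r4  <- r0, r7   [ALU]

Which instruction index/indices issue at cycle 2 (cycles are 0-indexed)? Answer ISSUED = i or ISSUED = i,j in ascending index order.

  cy0 -> i0+i1 (ld.MEM+sll.ALU) dual
  cy1 -> i2 (sub.ALU) WAW r6
  cy2 -> i3 (ld.MEM) no-port MEM/MEM
  cy3 -> i4+i5 (ld.MEM+sub.ALU) dual
  cy4 -> i6+i7 (add.ALU+sub.ALU) dual

ISSUED = 3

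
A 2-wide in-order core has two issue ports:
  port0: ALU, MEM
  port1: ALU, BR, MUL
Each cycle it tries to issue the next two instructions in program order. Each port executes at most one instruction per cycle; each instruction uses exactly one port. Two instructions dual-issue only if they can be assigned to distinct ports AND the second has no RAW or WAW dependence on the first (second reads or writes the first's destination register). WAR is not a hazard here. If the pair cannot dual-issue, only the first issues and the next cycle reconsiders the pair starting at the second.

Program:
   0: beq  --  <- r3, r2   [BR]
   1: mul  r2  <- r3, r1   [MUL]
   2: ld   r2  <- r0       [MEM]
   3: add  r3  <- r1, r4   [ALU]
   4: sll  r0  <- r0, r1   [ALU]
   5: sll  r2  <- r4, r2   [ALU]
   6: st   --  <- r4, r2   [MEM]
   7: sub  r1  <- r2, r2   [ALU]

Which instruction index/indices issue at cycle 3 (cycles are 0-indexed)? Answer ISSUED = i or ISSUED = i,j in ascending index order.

ISSUED = 4,5

c0: i0 beq  no-port BR/MUL
c1: i1 mul  WAW r2
c2: i2/i3 ld/add  dual
c3: i4/i5 sll/sll  dual
c4: i6/i7 st/sub  dual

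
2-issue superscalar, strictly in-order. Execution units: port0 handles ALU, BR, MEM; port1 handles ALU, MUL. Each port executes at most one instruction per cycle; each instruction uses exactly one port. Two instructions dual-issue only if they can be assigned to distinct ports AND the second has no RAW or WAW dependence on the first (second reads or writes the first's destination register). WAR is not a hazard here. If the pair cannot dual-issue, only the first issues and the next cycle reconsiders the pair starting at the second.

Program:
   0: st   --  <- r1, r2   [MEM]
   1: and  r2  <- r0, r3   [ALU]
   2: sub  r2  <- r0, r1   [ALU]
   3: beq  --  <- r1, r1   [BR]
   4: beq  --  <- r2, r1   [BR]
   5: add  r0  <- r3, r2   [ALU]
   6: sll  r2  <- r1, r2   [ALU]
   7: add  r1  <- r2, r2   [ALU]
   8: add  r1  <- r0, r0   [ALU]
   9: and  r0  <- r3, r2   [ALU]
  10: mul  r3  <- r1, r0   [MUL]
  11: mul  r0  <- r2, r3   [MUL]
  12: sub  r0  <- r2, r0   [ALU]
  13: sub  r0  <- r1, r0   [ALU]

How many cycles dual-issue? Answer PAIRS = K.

[0] i0+i1  st.MEM and.ALU  -- dual
[1] i2+i3  sub.ALU beq.BR  -- dual
[2] i4+i5  beq.BR add.ALU  -- dual
[3] i6  sll.ALU  -- RAW r2
[4] i7  add.ALU  -- WAW r1
[5] i8+i9  add.ALU and.ALU  -- dual
[6] i10  mul.MUL  -- no-port MUL/MUL
[7] i11  mul.MUL  -- RAW+WAW r0
[8] i12  sub.ALU  -- RAW+WAW r0
[9] i13  sub.ALU  -- tail

PAIRS = 4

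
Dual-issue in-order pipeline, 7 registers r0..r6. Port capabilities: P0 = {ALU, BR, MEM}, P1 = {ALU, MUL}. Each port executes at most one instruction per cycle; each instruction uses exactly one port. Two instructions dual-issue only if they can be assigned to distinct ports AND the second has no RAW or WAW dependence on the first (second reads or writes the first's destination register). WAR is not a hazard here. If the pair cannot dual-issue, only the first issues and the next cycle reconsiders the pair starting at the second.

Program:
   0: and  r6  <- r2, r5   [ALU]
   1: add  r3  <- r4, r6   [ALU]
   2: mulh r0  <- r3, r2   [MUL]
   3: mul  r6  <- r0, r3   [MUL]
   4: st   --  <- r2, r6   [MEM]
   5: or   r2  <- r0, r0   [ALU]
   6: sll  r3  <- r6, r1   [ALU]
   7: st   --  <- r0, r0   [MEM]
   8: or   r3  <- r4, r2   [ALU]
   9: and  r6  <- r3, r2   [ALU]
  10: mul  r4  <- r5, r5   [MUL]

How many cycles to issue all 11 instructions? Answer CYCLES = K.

CYCLES = 8

  cy0 -> i0 (and.ALU) RAW r6
  cy1 -> i1 (add.ALU) RAW r3
  cy2 -> i2 (mulh.MUL) no-port MUL/MUL
  cy3 -> i3 (mul.MUL) RAW r6
  cy4 -> i4+i5 (st.MEM or.ALU) dual
  cy5 -> i6+i7 (sll.ALU st.MEM) dual
  cy6 -> i8 (or.ALU) RAW r3
  cy7 -> i9+i10 (and.ALU mul.MUL) dual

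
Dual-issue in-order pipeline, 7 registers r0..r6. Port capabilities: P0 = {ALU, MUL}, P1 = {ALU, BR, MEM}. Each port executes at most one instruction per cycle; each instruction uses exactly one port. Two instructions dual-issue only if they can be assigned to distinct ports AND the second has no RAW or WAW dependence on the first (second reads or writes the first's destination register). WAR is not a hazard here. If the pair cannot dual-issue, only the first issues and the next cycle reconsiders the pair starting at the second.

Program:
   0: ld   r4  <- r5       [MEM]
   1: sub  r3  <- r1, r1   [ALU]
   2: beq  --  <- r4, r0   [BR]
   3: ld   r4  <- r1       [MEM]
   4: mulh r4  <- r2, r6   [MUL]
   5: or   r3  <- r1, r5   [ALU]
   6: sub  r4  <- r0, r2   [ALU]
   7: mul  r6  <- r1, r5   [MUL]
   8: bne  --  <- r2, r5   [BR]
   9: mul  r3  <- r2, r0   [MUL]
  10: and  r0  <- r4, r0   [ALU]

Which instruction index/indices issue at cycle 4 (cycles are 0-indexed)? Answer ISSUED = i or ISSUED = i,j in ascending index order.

ISSUED = 6,7

0. ld/sub @i0&i1  | pair
1. beq @i2  | no-port BR/MEM
2. ld @i3  | WAW r4
3. mulh/or @i4&i5  | pair
4. sub/mul @i6&i7  | pair
5. bne/mul @i8&i9  | pair
6. and @i10  | tail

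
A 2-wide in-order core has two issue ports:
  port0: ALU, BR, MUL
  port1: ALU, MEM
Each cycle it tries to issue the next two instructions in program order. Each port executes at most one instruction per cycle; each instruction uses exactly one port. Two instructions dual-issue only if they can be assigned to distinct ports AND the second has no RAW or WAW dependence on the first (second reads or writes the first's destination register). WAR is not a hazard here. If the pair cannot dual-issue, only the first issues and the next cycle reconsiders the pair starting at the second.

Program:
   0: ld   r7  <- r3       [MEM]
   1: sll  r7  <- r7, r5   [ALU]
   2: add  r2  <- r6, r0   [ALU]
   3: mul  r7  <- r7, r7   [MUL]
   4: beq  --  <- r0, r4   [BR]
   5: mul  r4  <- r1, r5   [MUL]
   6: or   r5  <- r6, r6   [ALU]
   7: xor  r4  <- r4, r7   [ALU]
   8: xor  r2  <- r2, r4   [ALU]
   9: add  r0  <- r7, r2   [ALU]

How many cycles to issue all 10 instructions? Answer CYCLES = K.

[0] i0  ld  -- RAW+WAW r7
[1] i1&i2  sll+add  -- 2-wide
[2] i3  mul  -- no-port MUL/BR
[3] i4  beq  -- no-port BR/MUL
[4] i5&i6  mul+or  -- 2-wide
[5] i7  xor  -- RAW r4
[6] i8  xor  -- RAW r2
[7] i9  add  -- tail

CYCLES = 8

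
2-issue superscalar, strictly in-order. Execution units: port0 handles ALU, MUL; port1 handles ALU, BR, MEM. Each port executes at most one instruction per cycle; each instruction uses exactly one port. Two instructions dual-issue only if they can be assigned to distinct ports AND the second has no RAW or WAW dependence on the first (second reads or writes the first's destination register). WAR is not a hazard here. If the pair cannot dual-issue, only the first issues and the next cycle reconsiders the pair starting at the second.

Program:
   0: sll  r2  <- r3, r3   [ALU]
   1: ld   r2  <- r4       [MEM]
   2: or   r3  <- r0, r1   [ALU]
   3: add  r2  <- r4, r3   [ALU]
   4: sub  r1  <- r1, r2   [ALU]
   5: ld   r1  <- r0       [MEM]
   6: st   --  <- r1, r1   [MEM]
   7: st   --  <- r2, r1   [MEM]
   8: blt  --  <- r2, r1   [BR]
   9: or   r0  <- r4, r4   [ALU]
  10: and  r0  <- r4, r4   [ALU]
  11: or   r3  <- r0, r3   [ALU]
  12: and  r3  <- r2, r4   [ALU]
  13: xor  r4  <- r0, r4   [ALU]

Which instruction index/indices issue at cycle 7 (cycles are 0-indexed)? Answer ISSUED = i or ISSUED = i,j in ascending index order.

ISSUED = 8,9

#0 head=0: sll i0 WAW r2
#1 head=1: ld or i1&i2 2-wide
#2 head=3: add i3 RAW r2
#3 head=4: sub i4 WAW r1
#4 head=5: ld i5 no-port MEM/MEM
#5 head=6: st i6 no-port MEM/MEM
#6 head=7: st i7 no-port MEM/BR
#7 head=8: blt or i8&i9 2-wide
#8 head=10: and i10 RAW r0
#9 head=11: or i11 WAW r3
#10 head=12: and xor i12&i13 2-wide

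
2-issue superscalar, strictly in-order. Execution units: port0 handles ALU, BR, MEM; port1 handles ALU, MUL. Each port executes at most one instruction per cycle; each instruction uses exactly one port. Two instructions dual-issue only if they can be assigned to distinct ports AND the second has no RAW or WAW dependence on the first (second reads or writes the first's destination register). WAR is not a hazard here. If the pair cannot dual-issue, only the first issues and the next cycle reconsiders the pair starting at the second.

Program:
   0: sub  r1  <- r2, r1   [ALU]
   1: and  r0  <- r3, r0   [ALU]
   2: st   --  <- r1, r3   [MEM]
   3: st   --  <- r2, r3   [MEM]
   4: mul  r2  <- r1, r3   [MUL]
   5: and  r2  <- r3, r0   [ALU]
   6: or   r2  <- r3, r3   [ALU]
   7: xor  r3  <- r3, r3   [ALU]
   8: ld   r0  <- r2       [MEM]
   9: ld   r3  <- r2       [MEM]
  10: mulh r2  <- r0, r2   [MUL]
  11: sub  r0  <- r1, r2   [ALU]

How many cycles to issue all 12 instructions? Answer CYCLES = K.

  cy0 -> i0&i1 (sub.ALU/and.ALU) dual
  cy1 -> i2 (st.MEM) no-port MEM/MEM
  cy2 -> i3&i4 (st.MEM/mul.MUL) dual
  cy3 -> i5 (and.ALU) WAW r2
  cy4 -> i6&i7 (or.ALU/xor.ALU) dual
  cy5 -> i8 (ld.MEM) no-port MEM/MEM
  cy6 -> i9&i10 (ld.MEM/mulh.MUL) dual
  cy7 -> i11 (sub.ALU) tail

CYCLES = 8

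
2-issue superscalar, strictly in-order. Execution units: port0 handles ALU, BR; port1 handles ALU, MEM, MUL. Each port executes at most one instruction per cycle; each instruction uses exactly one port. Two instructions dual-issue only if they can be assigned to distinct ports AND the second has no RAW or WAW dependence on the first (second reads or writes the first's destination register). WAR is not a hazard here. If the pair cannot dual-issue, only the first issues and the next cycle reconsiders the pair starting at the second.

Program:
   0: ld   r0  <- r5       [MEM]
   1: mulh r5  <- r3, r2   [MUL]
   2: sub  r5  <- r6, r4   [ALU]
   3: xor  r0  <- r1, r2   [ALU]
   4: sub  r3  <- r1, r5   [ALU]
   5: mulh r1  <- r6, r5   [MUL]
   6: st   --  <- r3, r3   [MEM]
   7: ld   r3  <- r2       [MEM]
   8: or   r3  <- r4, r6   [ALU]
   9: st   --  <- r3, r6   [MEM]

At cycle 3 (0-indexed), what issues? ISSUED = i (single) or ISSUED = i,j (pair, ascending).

[0] i0  ld  -- no-port MEM/MUL
[1] i1  mulh  -- WAW r5
[2] i2+i3  sub xor  -- 2-wide
[3] i4+i5  sub mulh  -- 2-wide
[4] i6  st  -- no-port MEM/MEM
[5] i7  ld  -- WAW r3
[6] i8  or  -- RAW r3
[7] i9  st  -- tail

ISSUED = 4,5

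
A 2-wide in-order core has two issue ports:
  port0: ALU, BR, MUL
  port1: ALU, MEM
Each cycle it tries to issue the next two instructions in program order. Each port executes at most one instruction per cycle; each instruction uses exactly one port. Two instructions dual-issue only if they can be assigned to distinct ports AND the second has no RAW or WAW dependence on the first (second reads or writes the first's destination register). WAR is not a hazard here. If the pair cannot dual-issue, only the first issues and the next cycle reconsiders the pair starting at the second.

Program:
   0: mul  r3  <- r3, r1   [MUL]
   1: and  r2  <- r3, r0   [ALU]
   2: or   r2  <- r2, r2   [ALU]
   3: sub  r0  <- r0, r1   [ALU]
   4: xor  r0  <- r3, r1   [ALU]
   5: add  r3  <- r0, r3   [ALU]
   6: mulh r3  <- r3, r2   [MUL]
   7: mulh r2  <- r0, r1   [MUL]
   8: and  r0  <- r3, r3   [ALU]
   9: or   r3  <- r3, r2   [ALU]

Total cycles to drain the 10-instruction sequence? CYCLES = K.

0. mul @i0  | RAW r3
1. and @i1  | RAW+WAW r2
2. or+sub @i2+i3  | 2-wide
3. xor @i4  | RAW r0
4. add @i5  | RAW+WAW r3
5. mulh @i6  | no-port MUL/MUL
6. mulh+and @i7+i8  | 2-wide
7. or @i9  | tail

CYCLES = 8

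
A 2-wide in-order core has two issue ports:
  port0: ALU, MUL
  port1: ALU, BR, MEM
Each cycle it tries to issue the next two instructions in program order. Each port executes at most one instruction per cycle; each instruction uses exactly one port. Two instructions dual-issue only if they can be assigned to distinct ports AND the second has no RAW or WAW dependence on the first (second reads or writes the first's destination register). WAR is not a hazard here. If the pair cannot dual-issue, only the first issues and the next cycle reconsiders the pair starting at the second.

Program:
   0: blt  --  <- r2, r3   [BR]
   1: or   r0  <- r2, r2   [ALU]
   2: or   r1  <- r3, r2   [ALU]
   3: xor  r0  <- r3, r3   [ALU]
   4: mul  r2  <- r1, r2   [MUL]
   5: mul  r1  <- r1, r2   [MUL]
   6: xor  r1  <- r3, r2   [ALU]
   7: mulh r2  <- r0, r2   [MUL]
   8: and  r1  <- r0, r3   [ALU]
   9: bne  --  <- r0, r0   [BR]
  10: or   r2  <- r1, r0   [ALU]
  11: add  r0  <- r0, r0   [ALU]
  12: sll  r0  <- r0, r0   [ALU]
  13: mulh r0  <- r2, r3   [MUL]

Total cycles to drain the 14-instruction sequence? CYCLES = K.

CYCLES = 9

c0: i0/i1 blt+or  dual
c1: i2/i3 or+xor  dual
c2: i4 mul  no-port MUL/MUL
c3: i5 mul  WAW r1
c4: i6/i7 xor+mulh  dual
c5: i8/i9 and+bne  dual
c6: i10/i11 or+add  dual
c7: i12 sll  WAW r0
c8: i13 mulh  tail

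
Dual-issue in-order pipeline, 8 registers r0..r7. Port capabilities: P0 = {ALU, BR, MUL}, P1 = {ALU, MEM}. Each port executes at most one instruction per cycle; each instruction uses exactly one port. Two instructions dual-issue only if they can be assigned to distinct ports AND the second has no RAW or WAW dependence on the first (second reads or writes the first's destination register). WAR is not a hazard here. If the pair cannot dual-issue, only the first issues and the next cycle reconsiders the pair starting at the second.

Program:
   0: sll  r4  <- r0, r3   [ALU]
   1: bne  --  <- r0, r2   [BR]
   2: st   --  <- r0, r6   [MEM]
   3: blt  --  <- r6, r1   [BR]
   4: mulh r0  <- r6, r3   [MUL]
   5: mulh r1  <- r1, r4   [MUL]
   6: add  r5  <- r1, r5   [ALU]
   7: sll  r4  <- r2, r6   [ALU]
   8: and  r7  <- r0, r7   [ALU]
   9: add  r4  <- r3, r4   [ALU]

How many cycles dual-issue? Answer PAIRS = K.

PAIRS = 4

[0] i0&i1  sll/bne  -- 2-wide
[1] i2&i3  st/blt  -- 2-wide
[2] i4  mulh  -- no-port MUL/MUL
[3] i5  mulh  -- RAW r1
[4] i6&i7  add/sll  -- 2-wide
[5] i8&i9  and/add  -- 2-wide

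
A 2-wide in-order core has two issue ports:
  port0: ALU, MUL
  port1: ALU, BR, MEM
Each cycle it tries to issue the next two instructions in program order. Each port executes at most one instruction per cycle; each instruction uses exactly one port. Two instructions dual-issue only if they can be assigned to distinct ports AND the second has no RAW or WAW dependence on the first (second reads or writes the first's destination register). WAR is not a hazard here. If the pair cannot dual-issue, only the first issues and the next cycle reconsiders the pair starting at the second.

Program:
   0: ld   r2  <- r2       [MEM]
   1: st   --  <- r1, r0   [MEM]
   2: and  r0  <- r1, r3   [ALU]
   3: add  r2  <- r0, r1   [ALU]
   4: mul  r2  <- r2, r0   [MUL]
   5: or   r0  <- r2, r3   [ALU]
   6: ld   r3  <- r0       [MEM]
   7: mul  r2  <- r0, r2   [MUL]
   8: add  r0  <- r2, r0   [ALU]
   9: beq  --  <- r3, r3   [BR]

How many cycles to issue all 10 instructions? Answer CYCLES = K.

CYCLES = 7

  cy0 -> i0 (ld.MEM) no-port MEM/MEM
  cy1 -> i1+i2 (st.MEM/and.ALU) pair
  cy2 -> i3 (add.ALU) RAW+WAW r2
  cy3 -> i4 (mul.MUL) RAW r2
  cy4 -> i5 (or.ALU) RAW r0
  cy5 -> i6+i7 (ld.MEM/mul.MUL) pair
  cy6 -> i8+i9 (add.ALU/beq.BR) pair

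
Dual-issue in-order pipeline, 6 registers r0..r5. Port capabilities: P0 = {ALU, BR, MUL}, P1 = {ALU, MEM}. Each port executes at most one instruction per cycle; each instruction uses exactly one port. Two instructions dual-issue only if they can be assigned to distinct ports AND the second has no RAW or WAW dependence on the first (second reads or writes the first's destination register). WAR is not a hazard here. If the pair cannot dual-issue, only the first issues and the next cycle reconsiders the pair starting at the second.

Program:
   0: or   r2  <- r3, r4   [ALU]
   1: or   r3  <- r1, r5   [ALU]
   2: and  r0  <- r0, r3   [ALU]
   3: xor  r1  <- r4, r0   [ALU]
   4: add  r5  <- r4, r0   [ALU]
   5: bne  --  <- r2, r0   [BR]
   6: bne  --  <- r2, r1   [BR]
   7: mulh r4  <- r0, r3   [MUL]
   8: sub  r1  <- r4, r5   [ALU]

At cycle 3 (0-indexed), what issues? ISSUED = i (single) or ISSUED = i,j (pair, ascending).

ISSUED = 5

0. or+or @i0,i1  | pair
1. and @i2  | RAW r0
2. xor+add @i3,i4  | pair
3. bne @i5  | no-port BR/BR
4. bne @i6  | no-port BR/MUL
5. mulh @i7  | RAW r4
6. sub @i8  | tail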